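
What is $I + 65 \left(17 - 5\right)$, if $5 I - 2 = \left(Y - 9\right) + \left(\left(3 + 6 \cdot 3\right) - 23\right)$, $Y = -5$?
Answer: $\frac{3886}{5} \approx 777.2$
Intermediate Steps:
$I = - \frac{14}{5}$ ($I = \frac{2}{5} + \frac{\left(-5 - 9\right) + \left(\left(3 + 6 \cdot 3\right) - 23\right)}{5} = \frac{2}{5} + \frac{-14 + \left(\left(3 + 18\right) - 23\right)}{5} = \frac{2}{5} + \frac{-14 + \left(21 - 23\right)}{5} = \frac{2}{5} + \frac{-14 - 2}{5} = \frac{2}{5} + \frac{1}{5} \left(-16\right) = \frac{2}{5} - \frac{16}{5} = - \frac{14}{5} \approx -2.8$)
$I + 65 \left(17 - 5\right) = - \frac{14}{5} + 65 \left(17 - 5\right) = - \frac{14}{5} + 65 \cdot 12 = - \frac{14}{5} + 780 = \frac{3886}{5}$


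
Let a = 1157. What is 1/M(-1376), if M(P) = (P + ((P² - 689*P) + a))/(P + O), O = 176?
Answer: -1200/2841221 ≈ -0.00042235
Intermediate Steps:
M(P) = (1157 + P² - 688*P)/(176 + P) (M(P) = (P + ((P² - 689*P) + 1157))/(P + 176) = (P + (1157 + P² - 689*P))/(176 + P) = (1157 + P² - 688*P)/(176 + P))
1/M(-1376) = 1/((1157 + (-1376)² - 688*(-1376))/(176 - 1376)) = 1/((1157 + 1893376 + 946688)/(-1200)) = 1/(-1/1200*2841221) = 1/(-2841221/1200) = -1200/2841221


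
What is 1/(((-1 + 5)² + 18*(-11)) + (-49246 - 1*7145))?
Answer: -1/56573 ≈ -1.7676e-5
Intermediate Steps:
1/(((-1 + 5)² + 18*(-11)) + (-49246 - 1*7145)) = 1/((4² - 198) + (-49246 - 7145)) = 1/((16 - 198) - 56391) = 1/(-182 - 56391) = 1/(-56573) = -1/56573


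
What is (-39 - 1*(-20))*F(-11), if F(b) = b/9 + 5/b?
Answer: 3154/99 ≈ 31.859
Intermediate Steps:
F(b) = 5/b + b/9 (F(b) = b*(1/9) + 5/b = b/9 + 5/b = 5/b + b/9)
(-39 - 1*(-20))*F(-11) = (-39 - 1*(-20))*(5/(-11) + (1/9)*(-11)) = (-39 + 20)*(5*(-1/11) - 11/9) = -19*(-5/11 - 11/9) = -19*(-166/99) = 3154/99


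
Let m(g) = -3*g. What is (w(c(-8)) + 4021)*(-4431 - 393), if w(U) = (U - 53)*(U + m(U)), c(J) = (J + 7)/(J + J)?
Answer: -310867605/16 ≈ -1.9429e+7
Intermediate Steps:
c(J) = (7 + J)/(2*J) (c(J) = (7 + J)/((2*J)) = (7 + J)*(1/(2*J)) = (7 + J)/(2*J))
w(U) = -2*U*(-53 + U) (w(U) = (U - 53)*(U - 3*U) = (-53 + U)*(-2*U) = -2*U*(-53 + U))
(w(c(-8)) + 4021)*(-4431 - 393) = (2*((½)*(7 - 8)/(-8))*(53 - (7 - 8)/(2*(-8))) + 4021)*(-4431 - 393) = (2*((½)*(-⅛)*(-1))*(53 - (-1)*(-1)/(2*8)) + 4021)*(-4824) = (2*(1/16)*(53 - 1*1/16) + 4021)*(-4824) = (2*(1/16)*(53 - 1/16) + 4021)*(-4824) = (2*(1/16)*(847/16) + 4021)*(-4824) = (847/128 + 4021)*(-4824) = (515535/128)*(-4824) = -310867605/16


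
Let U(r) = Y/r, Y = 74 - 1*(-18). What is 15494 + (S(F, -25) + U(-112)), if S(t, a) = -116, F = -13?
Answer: 430561/28 ≈ 15377.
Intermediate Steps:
Y = 92 (Y = 74 + 18 = 92)
U(r) = 92/r
15494 + (S(F, -25) + U(-112)) = 15494 + (-116 + 92/(-112)) = 15494 + (-116 + 92*(-1/112)) = 15494 + (-116 - 23/28) = 15494 - 3271/28 = 430561/28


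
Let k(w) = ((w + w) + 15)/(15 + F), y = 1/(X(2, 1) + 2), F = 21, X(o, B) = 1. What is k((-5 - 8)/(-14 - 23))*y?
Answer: 581/3996 ≈ 0.14540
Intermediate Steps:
y = ⅓ (y = 1/(1 + 2) = 1/3 = ⅓ ≈ 0.33333)
k(w) = 5/12 + w/18 (k(w) = ((w + w) + 15)/(15 + 21) = (2*w + 15)/36 = (15 + 2*w)*(1/36) = 5/12 + w/18)
k((-5 - 8)/(-14 - 23))*y = (5/12 + ((-5 - 8)/(-14 - 23))/18)*(⅓) = (5/12 + (-13/(-37))/18)*(⅓) = (5/12 + (-13*(-1/37))/18)*(⅓) = (5/12 + (1/18)*(13/37))*(⅓) = (5/12 + 13/666)*(⅓) = (581/1332)*(⅓) = 581/3996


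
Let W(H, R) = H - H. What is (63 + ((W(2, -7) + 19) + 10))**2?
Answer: 8464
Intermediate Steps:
W(H, R) = 0
(63 + ((W(2, -7) + 19) + 10))**2 = (63 + ((0 + 19) + 10))**2 = (63 + (19 + 10))**2 = (63 + 29)**2 = 92**2 = 8464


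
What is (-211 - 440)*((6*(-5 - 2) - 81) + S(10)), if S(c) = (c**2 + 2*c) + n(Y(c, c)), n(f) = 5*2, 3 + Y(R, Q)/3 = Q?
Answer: -4557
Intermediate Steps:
Y(R, Q) = -9 + 3*Q
n(f) = 10
S(c) = 10 + c**2 + 2*c (S(c) = (c**2 + 2*c) + 10 = 10 + c**2 + 2*c)
(-211 - 440)*((6*(-5 - 2) - 81) + S(10)) = (-211 - 440)*((6*(-5 - 2) - 81) + (10 + 10**2 + 2*10)) = -651*((6*(-7) - 81) + (10 + 100 + 20)) = -651*((-42 - 81) + 130) = -651*(-123 + 130) = -651*7 = -4557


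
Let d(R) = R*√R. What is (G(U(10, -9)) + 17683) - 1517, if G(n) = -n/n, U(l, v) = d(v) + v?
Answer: 16165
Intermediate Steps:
d(R) = R^(3/2)
U(l, v) = v + v^(3/2) (U(l, v) = v^(3/2) + v = v + v^(3/2))
G(n) = -1 (G(n) = -1*1 = -1)
(G(U(10, -9)) + 17683) - 1517 = (-1 + 17683) - 1517 = 17682 - 1517 = 16165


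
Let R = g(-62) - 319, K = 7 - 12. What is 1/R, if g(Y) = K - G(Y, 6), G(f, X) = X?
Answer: -1/330 ≈ -0.0030303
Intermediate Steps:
K = -5
g(Y) = -11 (g(Y) = -5 - 1*6 = -5 - 6 = -11)
R = -330 (R = -11 - 319 = -330)
1/R = 1/(-330) = -1/330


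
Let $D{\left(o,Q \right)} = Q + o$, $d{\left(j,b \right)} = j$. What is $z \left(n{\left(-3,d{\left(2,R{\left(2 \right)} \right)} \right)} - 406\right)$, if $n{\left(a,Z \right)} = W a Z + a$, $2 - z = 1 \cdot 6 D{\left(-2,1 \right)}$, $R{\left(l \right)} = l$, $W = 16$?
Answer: $-4040$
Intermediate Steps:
$z = 8$ ($z = 2 - 1 \cdot 6 \left(1 - 2\right) = 2 - 6 \left(-1\right) = 2 - -6 = 2 + 6 = 8$)
$n{\left(a,Z \right)} = a + 16 Z a$ ($n{\left(a,Z \right)} = 16 a Z + a = 16 Z a + a = a + 16 Z a$)
$z \left(n{\left(-3,d{\left(2,R{\left(2 \right)} \right)} \right)} - 406\right) = 8 \left(- 3 \left(1 + 16 \cdot 2\right) - 406\right) = 8 \left(- 3 \left(1 + 32\right) - 406\right) = 8 \left(\left(-3\right) 33 - 406\right) = 8 \left(-99 - 406\right) = 8 \left(-505\right) = -4040$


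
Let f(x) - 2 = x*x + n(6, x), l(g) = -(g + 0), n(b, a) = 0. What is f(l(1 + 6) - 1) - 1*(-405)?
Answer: 471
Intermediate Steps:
l(g) = -g
f(x) = 2 + x² (f(x) = 2 + (x*x + 0) = 2 + (x² + 0) = 2 + x²)
f(l(1 + 6) - 1) - 1*(-405) = (2 + (-(1 + 6) - 1)²) - 1*(-405) = (2 + (-1*7 - 1)²) + 405 = (2 + (-7 - 1)²) + 405 = (2 + (-8)²) + 405 = (2 + 64) + 405 = 66 + 405 = 471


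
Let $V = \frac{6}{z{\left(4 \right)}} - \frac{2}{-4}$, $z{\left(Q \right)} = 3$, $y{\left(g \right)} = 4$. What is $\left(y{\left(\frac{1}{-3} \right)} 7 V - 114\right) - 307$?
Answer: $-351$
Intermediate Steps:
$V = \frac{5}{2}$ ($V = \frac{6}{3} - \frac{2}{-4} = 6 \cdot \frac{1}{3} - - \frac{1}{2} = 2 + \frac{1}{2} = \frac{5}{2} \approx 2.5$)
$\left(y{\left(\frac{1}{-3} \right)} 7 V - 114\right) - 307 = \left(4 \cdot 7 \cdot \frac{5}{2} - 114\right) - 307 = \left(28 \cdot \frac{5}{2} - 114\right) - 307 = \left(70 - 114\right) - 307 = -44 - 307 = -351$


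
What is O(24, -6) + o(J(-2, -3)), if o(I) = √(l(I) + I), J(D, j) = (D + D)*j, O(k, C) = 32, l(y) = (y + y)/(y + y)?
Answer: 32 + √13 ≈ 35.606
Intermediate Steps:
l(y) = 1 (l(y) = (2*y)/((2*y)) = (2*y)*(1/(2*y)) = 1)
J(D, j) = 2*D*j (J(D, j) = (2*D)*j = 2*D*j)
o(I) = √(1 + I)
O(24, -6) + o(J(-2, -3)) = 32 + √(1 + 2*(-2)*(-3)) = 32 + √(1 + 12) = 32 + √13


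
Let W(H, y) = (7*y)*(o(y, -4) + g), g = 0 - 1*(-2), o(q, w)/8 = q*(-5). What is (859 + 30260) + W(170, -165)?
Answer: -7594191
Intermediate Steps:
o(q, w) = -40*q (o(q, w) = 8*(q*(-5)) = 8*(-5*q) = -40*q)
g = 2 (g = 0 + 2 = 2)
W(H, y) = 7*y*(2 - 40*y) (W(H, y) = (7*y)*(-40*y + 2) = (7*y)*(2 - 40*y) = 7*y*(2 - 40*y))
(859 + 30260) + W(170, -165) = (859 + 30260) + 14*(-165)*(1 - 20*(-165)) = 31119 + 14*(-165)*(1 + 3300) = 31119 + 14*(-165)*3301 = 31119 - 7625310 = -7594191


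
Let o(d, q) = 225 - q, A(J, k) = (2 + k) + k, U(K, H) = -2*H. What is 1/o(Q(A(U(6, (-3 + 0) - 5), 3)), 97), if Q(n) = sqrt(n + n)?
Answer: 1/128 ≈ 0.0078125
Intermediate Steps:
A(J, k) = 2 + 2*k
Q(n) = sqrt(2)*sqrt(n) (Q(n) = sqrt(2*n) = sqrt(2)*sqrt(n))
1/o(Q(A(U(6, (-3 + 0) - 5), 3)), 97) = 1/(225 - 1*97) = 1/(225 - 97) = 1/128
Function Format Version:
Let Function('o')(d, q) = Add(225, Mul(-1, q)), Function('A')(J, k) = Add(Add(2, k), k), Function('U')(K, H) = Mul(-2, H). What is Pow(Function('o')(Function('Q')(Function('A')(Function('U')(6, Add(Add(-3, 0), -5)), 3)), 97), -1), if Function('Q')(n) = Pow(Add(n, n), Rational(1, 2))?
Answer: Rational(1, 128) ≈ 0.0078125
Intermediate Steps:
Function('A')(J, k) = Add(2, Mul(2, k))
Function('Q')(n) = Mul(Pow(2, Rational(1, 2)), Pow(n, Rational(1, 2))) (Function('Q')(n) = Pow(Mul(2, n), Rational(1, 2)) = Mul(Pow(2, Rational(1, 2)), Pow(n, Rational(1, 2))))
Pow(Function('o')(Function('Q')(Function('A')(Function('U')(6, Add(Add(-3, 0), -5)), 3)), 97), -1) = Pow(Add(225, Mul(-1, 97)), -1) = Pow(Add(225, -97), -1) = Pow(128, -1) = Rational(1, 128)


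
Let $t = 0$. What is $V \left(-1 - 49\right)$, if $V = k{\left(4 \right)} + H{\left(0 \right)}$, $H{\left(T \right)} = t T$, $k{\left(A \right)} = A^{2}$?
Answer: $-800$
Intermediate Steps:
$H{\left(T \right)} = 0$ ($H{\left(T \right)} = 0 T = 0$)
$V = 16$ ($V = 4^{2} + 0 = 16 + 0 = 16$)
$V \left(-1 - 49\right) = 16 \left(-1 - 49\right) = 16 \left(-50\right) = -800$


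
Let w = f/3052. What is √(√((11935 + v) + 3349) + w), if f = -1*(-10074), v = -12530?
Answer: √(7686462 + 20958084*√34)/1526 ≈ 7.4686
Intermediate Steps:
f = 10074
w = 5037/1526 (w = 10074/3052 = 10074*(1/3052) = 5037/1526 ≈ 3.3008)
√(√((11935 + v) + 3349) + w) = √(√((11935 - 12530) + 3349) + 5037/1526) = √(√(-595 + 3349) + 5037/1526) = √(√2754 + 5037/1526) = √(9*√34 + 5037/1526) = √(5037/1526 + 9*√34)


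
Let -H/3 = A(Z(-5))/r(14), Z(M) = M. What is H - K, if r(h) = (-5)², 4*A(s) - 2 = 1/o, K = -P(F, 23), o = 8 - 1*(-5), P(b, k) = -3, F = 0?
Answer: -3981/1300 ≈ -3.0623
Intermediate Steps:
o = 13 (o = 8 + 5 = 13)
K = 3 (K = -1*(-3) = 3)
A(s) = 27/52 (A(s) = ½ + (¼)/13 = ½ + (¼)*(1/13) = ½ + 1/52 = 27/52)
r(h) = 25
H = -81/1300 (H = -81/(52*25) = -3*27/1300 = -81/1300 ≈ -0.062308)
H - K = -81/1300 - 1*3 = -81/1300 - 3 = -3981/1300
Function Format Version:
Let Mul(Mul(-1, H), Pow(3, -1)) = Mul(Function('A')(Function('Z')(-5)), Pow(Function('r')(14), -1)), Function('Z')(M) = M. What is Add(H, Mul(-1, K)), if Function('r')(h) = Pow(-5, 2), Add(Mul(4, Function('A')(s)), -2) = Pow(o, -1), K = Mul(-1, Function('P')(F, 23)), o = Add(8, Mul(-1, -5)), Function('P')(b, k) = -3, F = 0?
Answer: Rational(-3981, 1300) ≈ -3.0623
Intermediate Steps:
o = 13 (o = Add(8, 5) = 13)
K = 3 (K = Mul(-1, -3) = 3)
Function('A')(s) = Rational(27, 52) (Function('A')(s) = Add(Rational(1, 2), Mul(Rational(1, 4), Pow(13, -1))) = Add(Rational(1, 2), Mul(Rational(1, 4), Rational(1, 13))) = Add(Rational(1, 2), Rational(1, 52)) = Rational(27, 52))
Function('r')(h) = 25
H = Rational(-81, 1300) (H = Mul(-3, Mul(Rational(27, 52), Pow(25, -1))) = Mul(-3, Mul(Rational(27, 52), Rational(1, 25))) = Mul(-3, Rational(27, 1300)) = Rational(-81, 1300) ≈ -0.062308)
Add(H, Mul(-1, K)) = Add(Rational(-81, 1300), Mul(-1, 3)) = Add(Rational(-81, 1300), -3) = Rational(-3981, 1300)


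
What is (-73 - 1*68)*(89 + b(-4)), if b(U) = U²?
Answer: -14805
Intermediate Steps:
(-73 - 1*68)*(89 + b(-4)) = (-73 - 1*68)*(89 + (-4)²) = (-73 - 68)*(89 + 16) = -141*105 = -14805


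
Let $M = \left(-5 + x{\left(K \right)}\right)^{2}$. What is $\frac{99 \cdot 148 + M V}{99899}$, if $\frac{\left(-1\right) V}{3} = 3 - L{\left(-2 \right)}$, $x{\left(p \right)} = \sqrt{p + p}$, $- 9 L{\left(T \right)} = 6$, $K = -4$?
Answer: $\frac{14465}{99899} + \frac{220 i \sqrt{2}}{99899} \approx 0.1448 + 0.0031144 i$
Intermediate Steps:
$L{\left(T \right)} = - \frac{2}{3}$ ($L{\left(T \right)} = \left(- \frac{1}{9}\right) 6 = - \frac{2}{3}$)
$x{\left(p \right)} = \sqrt{2} \sqrt{p}$ ($x{\left(p \right)} = \sqrt{2 p} = \sqrt{2} \sqrt{p}$)
$V = -11$ ($V = - 3 \left(3 - - \frac{2}{3}\right) = - 3 \left(3 + \frac{2}{3}\right) = \left(-3\right) \frac{11}{3} = -11$)
$M = \left(-5 + 2 i \sqrt{2}\right)^{2}$ ($M = \left(-5 + \sqrt{2} \sqrt{-4}\right)^{2} = \left(-5 + \sqrt{2} \cdot 2 i\right)^{2} = \left(-5 + 2 i \sqrt{2}\right)^{2} \approx 17.0 - 28.284 i$)
$\frac{99 \cdot 148 + M V}{99899} = \frac{99 \cdot 148 + \left(17 - 20 i \sqrt{2}\right) \left(-11\right)}{99899} = \left(14652 - \left(187 - 220 i \sqrt{2}\right)\right) \frac{1}{99899} = \left(14465 + 220 i \sqrt{2}\right) \frac{1}{99899} = \frac{14465}{99899} + \frac{220 i \sqrt{2}}{99899}$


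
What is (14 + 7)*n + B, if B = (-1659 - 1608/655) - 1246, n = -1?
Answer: -1918138/655 ≈ -2928.5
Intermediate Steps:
B = -1904383/655 (B = (-1659 - 1608*1/655) - 1246 = (-1659 - 1608/655) - 1246 = -1088253/655 - 1246 = -1904383/655 ≈ -2907.5)
(14 + 7)*n + B = (14 + 7)*(-1) - 1904383/655 = 21*(-1) - 1904383/655 = -21 - 1904383/655 = -1918138/655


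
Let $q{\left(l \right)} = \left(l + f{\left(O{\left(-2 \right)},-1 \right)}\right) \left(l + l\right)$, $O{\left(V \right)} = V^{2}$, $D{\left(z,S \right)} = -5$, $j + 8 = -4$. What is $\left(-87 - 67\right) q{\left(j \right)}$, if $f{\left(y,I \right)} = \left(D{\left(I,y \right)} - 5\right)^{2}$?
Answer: $325248$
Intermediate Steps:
$j = -12$ ($j = -8 - 4 = -12$)
$f{\left(y,I \right)} = 100$ ($f{\left(y,I \right)} = \left(-5 - 5\right)^{2} = \left(-10\right)^{2} = 100$)
$q{\left(l \right)} = 2 l \left(100 + l\right)$ ($q{\left(l \right)} = \left(l + 100\right) \left(l + l\right) = \left(100 + l\right) 2 l = 2 l \left(100 + l\right)$)
$\left(-87 - 67\right) q{\left(j \right)} = \left(-87 - 67\right) 2 \left(-12\right) \left(100 - 12\right) = - 154 \cdot 2 \left(-12\right) 88 = \left(-154\right) \left(-2112\right) = 325248$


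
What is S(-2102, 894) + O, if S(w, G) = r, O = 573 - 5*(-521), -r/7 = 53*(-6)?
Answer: 5404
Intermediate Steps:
r = 2226 (r = -371*(-6) = -7*(-318) = 2226)
O = 3178 (O = 573 + 2605 = 3178)
S(w, G) = 2226
S(-2102, 894) + O = 2226 + 3178 = 5404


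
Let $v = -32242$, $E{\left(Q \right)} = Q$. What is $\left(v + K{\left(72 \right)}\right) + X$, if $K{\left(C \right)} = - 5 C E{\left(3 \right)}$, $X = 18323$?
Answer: $-14999$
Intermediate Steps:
$K{\left(C \right)} = - 15 C$ ($K{\left(C \right)} = - 5 C 3 = - 15 C$)
$\left(v + K{\left(72 \right)}\right) + X = \left(-32242 - 1080\right) + 18323 = -33322 + 18323 = -14999$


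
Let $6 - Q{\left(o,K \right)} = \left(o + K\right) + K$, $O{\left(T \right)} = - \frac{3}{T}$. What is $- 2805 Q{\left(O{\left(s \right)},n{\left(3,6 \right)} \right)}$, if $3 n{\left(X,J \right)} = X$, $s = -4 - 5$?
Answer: $-10285$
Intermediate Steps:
$s = -9$
$n{\left(X,J \right)} = \frac{X}{3}$
$Q{\left(o,K \right)} = 6 - o - 2 K$ ($Q{\left(o,K \right)} = 6 - \left(\left(o + K\right) + K\right) = 6 - \left(\left(K + o\right) + K\right) = 6 - \left(o + 2 K\right) = 6 - o - 2 K$)
$- 2805 Q{\left(O{\left(s \right)},n{\left(3,6 \right)} \right)} = - 2805 \left(6 - - \frac{3}{-9} - 2 \cdot \frac{1}{3} \cdot 3\right) = - 2805 \left(6 - \left(-3\right) \left(- \frac{1}{9}\right) - 2\right) = - 2805 \left(6 - \frac{1}{3} - 2\right) = \left(-2805\right) \frac{11}{3} = -10285$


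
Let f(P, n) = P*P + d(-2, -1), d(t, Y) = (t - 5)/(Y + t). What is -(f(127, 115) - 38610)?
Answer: 67436/3 ≈ 22479.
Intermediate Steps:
d(t, Y) = (-5 + t)/(Y + t)
f(P, n) = 7/3 + P² (f(P, n) = P*P + (-5 - 2)/(-1 - 2) = P² - 7/(-3) = P² - ⅓*(-7) = P² + 7/3 = 7/3 + P²)
-(f(127, 115) - 38610) = -((7/3 + 127²) - 38610) = -((7/3 + 16129) - 38610) = -(48394/3 - 38610) = -1*(-67436/3) = 67436/3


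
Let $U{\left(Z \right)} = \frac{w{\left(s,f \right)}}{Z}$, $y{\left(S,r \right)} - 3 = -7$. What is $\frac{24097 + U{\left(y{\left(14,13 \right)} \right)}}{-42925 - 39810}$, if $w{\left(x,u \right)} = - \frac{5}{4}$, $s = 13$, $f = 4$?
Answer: $- \frac{385557}{1323760} \approx -0.29126$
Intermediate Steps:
$w{\left(x,u \right)} = - \frac{5}{4}$ ($w{\left(x,u \right)} = \left(-5\right) \frac{1}{4} = - \frac{5}{4}$)
$y{\left(S,r \right)} = -4$ ($y{\left(S,r \right)} = 3 - 7 = -4$)
$U{\left(Z \right)} = - \frac{5}{4 Z}$
$\frac{24097 + U{\left(y{\left(14,13 \right)} \right)}}{-42925 - 39810} = \frac{24097 - \frac{5}{4 \left(-4\right)}}{-42925 - 39810} = \frac{24097 - - \frac{5}{16}}{-82735} = \left(24097 + \frac{5}{16}\right) \left(- \frac{1}{82735}\right) = \frac{385557}{16} \left(- \frac{1}{82735}\right) = - \frac{385557}{1323760}$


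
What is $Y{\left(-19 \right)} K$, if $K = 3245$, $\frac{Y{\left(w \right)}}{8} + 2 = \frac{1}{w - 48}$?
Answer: $- \frac{3504600}{67} \approx -52307.0$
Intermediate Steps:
$Y{\left(w \right)} = -16 + \frac{8}{-48 + w}$ ($Y{\left(w \right)} = -16 + \frac{8}{w - 48} = -16 + \frac{8}{-48 + w}$)
$Y{\left(-19 \right)} K = \frac{8 \left(97 - -38\right)}{-48 - 19} \cdot 3245 = \frac{8 \left(97 + 38\right)}{-67} \cdot 3245 = 8 \left(- \frac{1}{67}\right) 135 \cdot 3245 = \left(- \frac{1080}{67}\right) 3245 = - \frac{3504600}{67}$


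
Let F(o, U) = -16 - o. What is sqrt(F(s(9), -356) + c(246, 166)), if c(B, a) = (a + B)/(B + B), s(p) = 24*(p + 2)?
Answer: I*sqrt(4223451)/123 ≈ 16.708*I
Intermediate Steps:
s(p) = 48 + 24*p (s(p) = 24*(2 + p) = 48 + 24*p)
c(B, a) = (B + a)/(2*B) (c(B, a) = (B + a)/((2*B)) = (B + a)*(1/(2*B)) = (B + a)/(2*B))
sqrt(F(s(9), -356) + c(246, 166)) = sqrt((-16 - (48 + 24*9)) + (1/2)*(246 + 166)/246) = sqrt((-16 - (48 + 216)) + (1/2)*(1/246)*412) = sqrt((-16 - 1*264) + 103/123) = sqrt((-16 - 264) + 103/123) = sqrt(-280 + 103/123) = sqrt(-34337/123) = I*sqrt(4223451)/123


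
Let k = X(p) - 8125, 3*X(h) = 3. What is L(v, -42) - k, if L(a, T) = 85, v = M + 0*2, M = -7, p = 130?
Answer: 8209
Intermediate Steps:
X(h) = 1 (X(h) = (⅓)*3 = 1)
v = -7 (v = -7 + 0*2 = -7 + 0 = -7)
k = -8124 (k = 1 - 8125 = -8124)
L(v, -42) - k = 85 - 1*(-8124) = 85 + 8124 = 8209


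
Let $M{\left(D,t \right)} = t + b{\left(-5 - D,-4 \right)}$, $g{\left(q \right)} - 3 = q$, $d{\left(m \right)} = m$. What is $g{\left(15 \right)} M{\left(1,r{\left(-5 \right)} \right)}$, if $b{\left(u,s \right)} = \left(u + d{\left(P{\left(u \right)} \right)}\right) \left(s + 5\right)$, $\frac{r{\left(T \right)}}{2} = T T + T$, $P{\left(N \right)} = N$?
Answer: $504$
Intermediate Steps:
$r{\left(T \right)} = 2 T + 2 T^{2}$ ($r{\left(T \right)} = 2 \left(T T + T\right) = 2 \left(T^{2} + T\right) = 2 \left(T + T^{2}\right) = 2 T + 2 T^{2}$)
$g{\left(q \right)} = 3 + q$
$b{\left(u,s \right)} = 2 u \left(5 + s\right)$ ($b{\left(u,s \right)} = \left(u + u\right) \left(s + 5\right) = 2 u \left(5 + s\right)$)
$M{\left(D,t \right)} = -10 + t - 2 D$ ($M{\left(D,t \right)} = t + 2 \left(-5 - D\right) \left(5 - 4\right) = t + 2 \left(-5 - D\right) 1 = t - \left(10 + 2 D\right) = -10 + t - 2 D$)
$g{\left(15 \right)} M{\left(1,r{\left(-5 \right)} \right)} = \left(3 + 15\right) \left(-10 + 2 \left(-5\right) \left(1 - 5\right) - 2\right) = 18 \left(-10 + 2 \left(-5\right) \left(-4\right) - 2\right) = 18 \left(-10 + 40 - 2\right) = 18 \cdot 28 = 504$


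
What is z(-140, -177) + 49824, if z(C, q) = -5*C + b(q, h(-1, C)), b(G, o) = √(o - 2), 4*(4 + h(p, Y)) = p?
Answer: 50524 + 5*I/2 ≈ 50524.0 + 2.5*I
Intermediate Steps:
h(p, Y) = -4 + p/4
b(G, o) = √(-2 + o)
z(C, q) = -5*C + 5*I/2 (z(C, q) = -5*C + √(-2 + (-4 + (¼)*(-1))) = -5*C + √(-2 + (-4 - ¼)) = -5*C + √(-2 - 17/4) = -5*C + √(-25/4) = -5*C + 5*I/2)
z(-140, -177) + 49824 = (-5*(-140) + 5*I/2) + 49824 = (700 + 5*I/2) + 49824 = 50524 + 5*I/2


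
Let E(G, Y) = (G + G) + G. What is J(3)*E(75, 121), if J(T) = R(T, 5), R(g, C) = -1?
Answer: -225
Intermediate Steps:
J(T) = -1
E(G, Y) = 3*G (E(G, Y) = 2*G + G = 3*G)
J(3)*E(75, 121) = -3*75 = -1*225 = -225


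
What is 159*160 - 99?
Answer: 25341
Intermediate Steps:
159*160 - 99 = 25440 - 99 = 25341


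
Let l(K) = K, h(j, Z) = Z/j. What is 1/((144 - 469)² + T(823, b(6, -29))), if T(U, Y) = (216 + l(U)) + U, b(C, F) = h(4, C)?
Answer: 1/107487 ≈ 9.3034e-6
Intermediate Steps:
b(C, F) = C/4
T(U, Y) = 216 + 2*U (T(U, Y) = (216 + U) + U = 216 + 2*U)
1/((144 - 469)² + T(823, b(6, -29))) = 1/((144 - 469)² + (216 + 2*823)) = 1/((-325)² + (216 + 1646)) = 1/(105625 + 1862) = 1/107487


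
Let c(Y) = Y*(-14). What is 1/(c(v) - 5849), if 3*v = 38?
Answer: -3/18079 ≈ -0.00016594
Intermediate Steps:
v = 38/3 (v = (1/3)*38 = 38/3 ≈ 12.667)
c(Y) = -14*Y
1/(c(v) - 5849) = 1/(-14*38/3 - 5849) = 1/(-532/3 - 5849) = 1/(-18079/3) = -3/18079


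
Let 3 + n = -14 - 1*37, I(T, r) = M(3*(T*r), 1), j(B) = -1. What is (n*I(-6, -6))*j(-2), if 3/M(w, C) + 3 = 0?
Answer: -54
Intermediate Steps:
M(w, C) = -1 (M(w, C) = 3/(-3 + 0) = 3/(-3) = 3*(-⅓) = -1)
I(T, r) = -1
n = -54 (n = -3 + (-14 - 1*37) = -3 + (-14 - 37) = -3 - 51 = -54)
(n*I(-6, -6))*j(-2) = -54*(-1)*(-1) = 54*(-1) = -54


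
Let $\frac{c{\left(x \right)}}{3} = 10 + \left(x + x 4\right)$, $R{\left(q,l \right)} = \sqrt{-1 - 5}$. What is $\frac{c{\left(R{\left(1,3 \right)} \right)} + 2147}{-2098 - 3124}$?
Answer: $- \frac{311}{746} - \frac{15 i \sqrt{6}}{5222} \approx -0.41689 - 0.0070361 i$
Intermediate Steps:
$R{\left(q,l \right)} = i \sqrt{6}$ ($R{\left(q,l \right)} = \sqrt{-6} = i \sqrt{6}$)
$c{\left(x \right)} = 30 + 15 x$ ($c{\left(x \right)} = 3 \left(10 + \left(x + x 4\right)\right) = 3 \left(10 + \left(x + 4 x\right)\right) = 3 \left(10 + 5 x\right) = 30 + 15 x$)
$\frac{c{\left(R{\left(1,3 \right)} \right)} + 2147}{-2098 - 3124} = \frac{\left(30 + 15 i \sqrt{6}\right) + 2147}{-2098 - 3124} = \frac{\left(30 + 15 i \sqrt{6}\right) + 2147}{-5222} = \left(2177 + 15 i \sqrt{6}\right) \left(- \frac{1}{5222}\right) = - \frac{311}{746} - \frac{15 i \sqrt{6}}{5222}$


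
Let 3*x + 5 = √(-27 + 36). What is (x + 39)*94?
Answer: 10810/3 ≈ 3603.3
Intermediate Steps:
x = -⅔ (x = -5/3 + √(-27 + 36)/3 = -5/3 + √9/3 = -5/3 + (⅓)*3 = -5/3 + 1 = -⅔ ≈ -0.66667)
(x + 39)*94 = (-⅔ + 39)*94 = (115/3)*94 = 10810/3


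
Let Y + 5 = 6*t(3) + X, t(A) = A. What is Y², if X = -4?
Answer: 81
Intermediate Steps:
Y = 9 (Y = -5 + (6*3 - 4) = -5 + (18 - 4) = -5 + 14 = 9)
Y² = 9² = 81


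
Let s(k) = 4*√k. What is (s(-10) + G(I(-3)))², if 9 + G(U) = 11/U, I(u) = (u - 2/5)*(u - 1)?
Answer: (557 - 272*I*√10)²/4624 ≈ -92.905 - 207.22*I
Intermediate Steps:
I(u) = (-1 + u)*(-⅖ + u) (I(u) = (u - 2*⅕)*(-1 + u) = (u - ⅖)*(-1 + u) = (-⅖ + u)*(-1 + u) = (-1 + u)*(-⅖ + u))
G(U) = -9 + 11/U
(s(-10) + G(I(-3)))² = (4*√(-10) + (-9 + 11/(⅖ + (-3)² - 7/5*(-3))))² = (4*(I*√10) + (-9 + 11/(⅖ + 9 + 21/5)))² = (4*I*√10 + (-9 + 11/(68/5)))² = (4*I*√10 + (-9 + 11*(5/68)))² = (4*I*√10 + (-9 + 55/68))² = (4*I*√10 - 557/68)² = (-557/68 + 4*I*√10)²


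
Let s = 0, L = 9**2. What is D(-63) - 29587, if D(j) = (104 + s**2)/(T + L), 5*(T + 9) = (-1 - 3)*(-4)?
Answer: -1390524/47 ≈ -29586.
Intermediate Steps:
L = 81
T = -29/5 (T = -9 + ((-1 - 3)*(-4))/5 = -9 + (-4*(-4))/5 = -9 + (1/5)*16 = -9 + 16/5 = -29/5 ≈ -5.8000)
D(j) = 65/47 (D(j) = (104 + 0**2)/(-29/5 + 81) = (104 + 0)/(376/5) = 104*(5/376) = 65/47)
D(-63) - 29587 = 65/47 - 29587 = -1390524/47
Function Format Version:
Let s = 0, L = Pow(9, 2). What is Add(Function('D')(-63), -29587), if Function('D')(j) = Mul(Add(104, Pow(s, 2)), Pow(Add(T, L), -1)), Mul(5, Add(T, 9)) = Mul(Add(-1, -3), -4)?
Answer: Rational(-1390524, 47) ≈ -29586.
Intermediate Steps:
L = 81
T = Rational(-29, 5) (T = Add(-9, Mul(Rational(1, 5), Mul(Add(-1, -3), -4))) = Add(-9, Mul(Rational(1, 5), Mul(-4, -4))) = Add(-9, Mul(Rational(1, 5), 16)) = Add(-9, Rational(16, 5)) = Rational(-29, 5) ≈ -5.8000)
Function('D')(j) = Rational(65, 47) (Function('D')(j) = Mul(Add(104, Pow(0, 2)), Pow(Add(Rational(-29, 5), 81), -1)) = Mul(Add(104, 0), Pow(Rational(376, 5), -1)) = Mul(104, Rational(5, 376)) = Rational(65, 47))
Add(Function('D')(-63), -29587) = Add(Rational(65, 47), -29587) = Rational(-1390524, 47)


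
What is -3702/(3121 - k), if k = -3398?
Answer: -1234/2173 ≈ -0.56788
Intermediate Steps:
-3702/(3121 - k) = -3702/(3121 - 1*(-3398)) = -3702/(3121 + 3398) = -3702/6519 = -3702*1/6519 = -1234/2173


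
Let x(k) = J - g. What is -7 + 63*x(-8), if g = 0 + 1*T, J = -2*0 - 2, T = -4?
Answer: 119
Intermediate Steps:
J = -2 (J = 0 - 2 = -2)
g = -4 (g = 0 + 1*(-4) = 0 - 4 = -4)
x(k) = 2 (x(k) = -2 - 1*(-4) = -2 + 4 = 2)
-7 + 63*x(-8) = -7 + 63*2 = -7 + 126 = 119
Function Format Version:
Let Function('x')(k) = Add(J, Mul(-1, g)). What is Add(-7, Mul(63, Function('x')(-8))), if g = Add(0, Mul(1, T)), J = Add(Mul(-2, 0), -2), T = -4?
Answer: 119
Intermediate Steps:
J = -2 (J = Add(0, -2) = -2)
g = -4 (g = Add(0, Mul(1, -4)) = Add(0, -4) = -4)
Function('x')(k) = 2 (Function('x')(k) = Add(-2, Mul(-1, -4)) = Add(-2, 4) = 2)
Add(-7, Mul(63, Function('x')(-8))) = Add(-7, Mul(63, 2)) = Add(-7, 126) = 119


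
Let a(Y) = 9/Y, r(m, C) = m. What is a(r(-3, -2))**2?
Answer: 9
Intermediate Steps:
a(r(-3, -2))**2 = (9/(-3))**2 = (9*(-1/3))**2 = (-3)**2 = 9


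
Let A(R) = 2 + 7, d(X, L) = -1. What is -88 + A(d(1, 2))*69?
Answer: 533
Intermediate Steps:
A(R) = 9
-88 + A(d(1, 2))*69 = -88 + 9*69 = -88 + 621 = 533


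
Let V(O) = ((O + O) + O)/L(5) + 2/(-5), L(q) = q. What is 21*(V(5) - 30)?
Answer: -2877/5 ≈ -575.40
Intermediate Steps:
V(O) = -⅖ + 3*O/5 (V(O) = ((O + O) + O)/5 + 2/(-5) = (2*O + O)*(⅕) + 2*(-⅕) = (3*O)*(⅕) - ⅖ = 3*O/5 - ⅖ = -⅖ + 3*O/5)
21*(V(5) - 30) = 21*((-⅖ + (⅗)*5) - 30) = 21*((-⅖ + 3) - 30) = 21*(13/5 - 30) = 21*(-137/5) = -2877/5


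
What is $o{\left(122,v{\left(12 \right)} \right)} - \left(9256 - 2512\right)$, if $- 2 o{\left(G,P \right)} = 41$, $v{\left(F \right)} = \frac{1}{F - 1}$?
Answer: $- \frac{13529}{2} \approx -6764.5$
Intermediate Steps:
$v{\left(F \right)} = \frac{1}{-1 + F}$
$o{\left(G,P \right)} = - \frac{41}{2}$ ($o{\left(G,P \right)} = \left(- \frac{1}{2}\right) 41 = - \frac{41}{2}$)
$o{\left(122,v{\left(12 \right)} \right)} - \left(9256 - 2512\right) = - \frac{41}{2} - \left(9256 - 2512\right) = - \frac{41}{2} - 6744 = - \frac{13529}{2}$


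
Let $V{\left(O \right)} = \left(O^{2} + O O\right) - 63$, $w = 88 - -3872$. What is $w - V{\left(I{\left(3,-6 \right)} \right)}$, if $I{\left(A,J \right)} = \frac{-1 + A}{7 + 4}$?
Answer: $\frac{486775}{121} \approx 4022.9$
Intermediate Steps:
$I{\left(A,J \right)} = - \frac{1}{11} + \frac{A}{11}$ ($I{\left(A,J \right)} = \frac{-1 + A}{11} = \left(-1 + A\right) \frac{1}{11} = - \frac{1}{11} + \frac{A}{11}$)
$w = 3960$ ($w = 88 + 3872 = 3960$)
$V{\left(O \right)} = -63 + 2 O^{2}$ ($V{\left(O \right)} = \left(O^{2} + O^{2}\right) - 63 = 2 O^{2} - 63 = -63 + 2 O^{2}$)
$w - V{\left(I{\left(3,-6 \right)} \right)} = 3960 - \left(-63 + 2 \left(- \frac{1}{11} + \frac{1}{11} \cdot 3\right)^{2}\right) = 3960 - \left(-63 + 2 \left(- \frac{1}{11} + \frac{3}{11}\right)^{2}\right) = 3960 - \left(-63 + 2 \left(\frac{2}{11}\right)^{2}\right) = 3960 - \left(-63 + 2 \cdot \frac{4}{121}\right) = 3960 - \left(-63 + \frac{8}{121}\right) = 3960 - - \frac{7615}{121} = 3960 + \frac{7615}{121} = \frac{486775}{121}$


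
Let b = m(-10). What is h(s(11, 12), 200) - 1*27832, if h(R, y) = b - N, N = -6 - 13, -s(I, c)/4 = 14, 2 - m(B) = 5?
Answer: -27816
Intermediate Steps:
m(B) = -3 (m(B) = 2 - 1*5 = 2 - 5 = -3)
s(I, c) = -56 (s(I, c) = -4*14 = -56)
N = -19
b = -3
h(R, y) = 16 (h(R, y) = -3 - 1*(-19) = -3 + 19 = 16)
h(s(11, 12), 200) - 1*27832 = 16 - 1*27832 = 16 - 27832 = -27816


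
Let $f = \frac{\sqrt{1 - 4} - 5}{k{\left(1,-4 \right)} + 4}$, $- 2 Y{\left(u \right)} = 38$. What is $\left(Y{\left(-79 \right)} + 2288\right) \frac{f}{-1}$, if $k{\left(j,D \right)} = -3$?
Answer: $11345 - 2269 i \sqrt{3} \approx 11345.0 - 3930.0 i$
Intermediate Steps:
$Y{\left(u \right)} = -19$ ($Y{\left(u \right)} = \left(- \frac{1}{2}\right) 38 = -19$)
$f = -5 + i \sqrt{3}$ ($f = \frac{\sqrt{1 - 4} - 5}{-3 + 4} = \frac{\sqrt{-3} - 5}{1} = \left(i \sqrt{3} - 5\right) 1 = \left(-5 + i \sqrt{3}\right) 1 = -5 + i \sqrt{3} \approx -5.0 + 1.732 i$)
$\left(Y{\left(-79 \right)} + 2288\right) \frac{f}{-1} = \left(-19 + 2288\right) \frac{-5 + i \sqrt{3}}{-1} = 2269 \left(-5 + i \sqrt{3}\right) \left(-1\right) = 2269 \left(5 - i \sqrt{3}\right) = 11345 - 2269 i \sqrt{3}$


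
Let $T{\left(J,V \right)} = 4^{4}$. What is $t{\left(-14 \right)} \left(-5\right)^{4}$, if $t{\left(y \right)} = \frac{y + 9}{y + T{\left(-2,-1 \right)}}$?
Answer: $- \frac{3125}{242} \approx -12.913$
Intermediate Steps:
$T{\left(J,V \right)} = 256$
$t{\left(y \right)} = \frac{9 + y}{256 + y}$ ($t{\left(y \right)} = \frac{y + 9}{y + 256} = \frac{9 + y}{256 + y}$)
$t{\left(-14 \right)} \left(-5\right)^{4} = \frac{9 - 14}{256 - 14} \left(-5\right)^{4} = \frac{1}{242} \left(-5\right) 625 = \left(- \frac{5}{242}\right) 625 = - \frac{3125}{242}$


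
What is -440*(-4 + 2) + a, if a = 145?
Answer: 1025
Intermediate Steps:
-440*(-4 + 2) + a = -440*(-4 + 2) + 145 = -440*(-2) + 145 = -110*(-8) + 145 = 880 + 145 = 1025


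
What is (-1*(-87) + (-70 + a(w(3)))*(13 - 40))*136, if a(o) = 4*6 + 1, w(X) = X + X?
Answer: 177072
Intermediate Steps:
w(X) = 2*X
a(o) = 25 (a(o) = 24 + 1 = 25)
(-1*(-87) + (-70 + a(w(3)))*(13 - 40))*136 = (-1*(-87) + (-70 + 25)*(13 - 40))*136 = (87 - 45*(-27))*136 = (87 + 1215)*136 = 1302*136 = 177072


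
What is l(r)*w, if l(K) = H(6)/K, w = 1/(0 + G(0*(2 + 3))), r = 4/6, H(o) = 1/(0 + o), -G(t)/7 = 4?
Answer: -1/112 ≈ -0.0089286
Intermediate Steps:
G(t) = -28 (G(t) = -7*4 = -28)
H(o) = 1/o
r = ⅔ (r = 4*(⅙) = ⅔ ≈ 0.66667)
w = -1/28 (w = 1/(0 - 28) = 1/(-28) = -1/28 ≈ -0.035714)
l(K) = 1/(6*K)
l(r)*w = (1/(6*(⅔)))*(-1/28) = ((⅙)*(3/2))*(-1/28) = (¼)*(-1/28) = -1/112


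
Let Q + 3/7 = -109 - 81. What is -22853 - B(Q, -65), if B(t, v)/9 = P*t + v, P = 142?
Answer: 1547698/7 ≈ 2.2110e+5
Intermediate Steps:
Q = -1333/7 (Q = -3/7 + (-109 - 81) = -3/7 - 190 = -1333/7 ≈ -190.43)
B(t, v) = 9*v + 1278*t (B(t, v) = 9*(142*t + v) = 9*(v + 142*t) = 9*v + 1278*t)
-22853 - B(Q, -65) = -22853 - (9*(-65) + 1278*(-1333/7)) = -22853 - (-585 - 1703574/7) = -22853 - 1*(-1707669/7) = -22853 + 1707669/7 = 1547698/7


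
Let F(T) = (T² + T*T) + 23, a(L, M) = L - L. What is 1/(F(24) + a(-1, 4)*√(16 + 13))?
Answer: 1/1175 ≈ 0.00085106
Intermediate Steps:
a(L, M) = 0
F(T) = 23 + 2*T² (F(T) = (T² + T²) + 23 = 2*T² + 23 = 23 + 2*T²)
1/(F(24) + a(-1, 4)*√(16 + 13)) = 1/((23 + 2*24²) + 0*√(16 + 13)) = 1/((23 + 2*576) + 0*√29) = 1/((23 + 1152) + 0) = 1/(1175 + 0) = 1/1175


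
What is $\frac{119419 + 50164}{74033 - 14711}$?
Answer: $\frac{169583}{59322} \approx 2.8587$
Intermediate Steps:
$\frac{119419 + 50164}{74033 - 14711} = \frac{169583}{59322}$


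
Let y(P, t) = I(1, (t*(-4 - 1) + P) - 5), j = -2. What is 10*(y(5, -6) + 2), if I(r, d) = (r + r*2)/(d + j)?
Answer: 295/14 ≈ 21.071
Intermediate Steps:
I(r, d) = 3*r/(-2 + d) (I(r, d) = (r + r*2)/(d - 2) = (r + 2*r)/(-2 + d) = (3*r)/(-2 + d) = 3*r/(-2 + d))
y(P, t) = 3/(-7 + P - 5*t) (y(P, t) = 3*1/(-2 + ((t*(-4 - 1) + P) - 5)) = 3*1/(-2 + ((t*(-5) + P) - 5)) = 3*1/(-2 + ((-5*t + P) - 5)) = 3*1/(-2 + ((P - 5*t) - 5)) = 3*1/(-2 + (-5 + P - 5*t)) = 3*1/(-7 + P - 5*t) = 3/(-7 + P - 5*t))
10*(y(5, -6) + 2) = 10*(-3/(7 - 1*5 + 5*(-6)) + 2) = 10*(-3/(7 - 5 - 30) + 2) = 10*(-3/(-28) + 2) = 10*(-3*(-1/28) + 2) = 10*(3/28 + 2) = 10*(59/28) = 295/14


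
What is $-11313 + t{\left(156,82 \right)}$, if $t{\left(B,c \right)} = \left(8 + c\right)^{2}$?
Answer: $-3213$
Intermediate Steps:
$-11313 + t{\left(156,82 \right)} = -11313 + \left(8 + 82\right)^{2} = -11313 + 90^{2} = -11313 + 8100 = -3213$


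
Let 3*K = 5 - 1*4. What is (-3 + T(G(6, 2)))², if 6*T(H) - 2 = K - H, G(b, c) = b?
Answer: 4225/324 ≈ 13.040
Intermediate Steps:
K = ⅓ (K = (5 - 1*4)/3 = (5 - 4)/3 = (⅓)*1 = ⅓ ≈ 0.33333)
T(H) = 7/18 - H/6 (T(H) = ⅓ + (⅓ - H)/6 = ⅓ + (1/18 - H/6) = 7/18 - H/6)
(-3 + T(G(6, 2)))² = (-3 + (7/18 - ⅙*6))² = (-3 + (7/18 - 1))² = (-3 - 11/18)² = (-65/18)² = 4225/324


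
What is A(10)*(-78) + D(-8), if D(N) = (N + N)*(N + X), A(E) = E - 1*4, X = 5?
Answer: -420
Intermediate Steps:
A(E) = -4 + E (A(E) = E - 4 = -4 + E)
D(N) = 2*N*(5 + N) (D(N) = (N + N)*(N + 5) = (2*N)*(5 + N) = 2*N*(5 + N))
A(10)*(-78) + D(-8) = (-4 + 10)*(-78) + 2*(-8)*(5 - 8) = 6*(-78) + 2*(-8)*(-3) = -468 + 48 = -420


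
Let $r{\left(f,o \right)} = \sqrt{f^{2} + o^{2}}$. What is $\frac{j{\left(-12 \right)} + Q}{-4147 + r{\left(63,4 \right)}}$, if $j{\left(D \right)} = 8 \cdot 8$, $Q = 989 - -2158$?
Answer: $- \frac{13316017}{17193624} - \frac{3211 \sqrt{3985}}{17193624} \approx -0.78626$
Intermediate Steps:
$Q = 3147$ ($Q = 989 + 2158 = 3147$)
$j{\left(D \right)} = 64$
$\frac{j{\left(-12 \right)} + Q}{-4147 + r{\left(63,4 \right)}} = \frac{64 + 3147}{-4147 + \sqrt{63^{2} + 4^{2}}} = \frac{3211}{-4147 + \sqrt{3969 + 16}} = \frac{3211}{-4147 + \sqrt{3985}}$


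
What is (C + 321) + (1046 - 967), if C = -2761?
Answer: -2361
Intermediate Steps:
(C + 321) + (1046 - 967) = (-2761 + 321) + (1046 - 967) = -2440 + 79 = -2361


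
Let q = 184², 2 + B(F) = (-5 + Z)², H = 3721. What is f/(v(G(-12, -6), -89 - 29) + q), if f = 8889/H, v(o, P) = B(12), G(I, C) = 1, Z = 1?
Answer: 2963/42010090 ≈ 7.0531e-5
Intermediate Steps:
B(F) = 14 (B(F) = -2 + (-5 + 1)² = -2 + (-4)² = -2 + 16 = 14)
q = 33856
v(o, P) = 14
f = 8889/3721 ≈ 2.3889
f/(v(G(-12, -6), -89 - 29) + q) = 8889/(3721*(14 + 33856)) = (8889/3721)/33870 = (8889/3721)*(1/33870) = 2963/42010090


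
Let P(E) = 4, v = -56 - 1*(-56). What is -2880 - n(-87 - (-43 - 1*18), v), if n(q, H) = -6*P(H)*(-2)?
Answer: -2928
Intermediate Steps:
v = 0 (v = -56 + 56 = 0)
n(q, H) = 48 (n(q, H) = -6*4*(-2) = -24*(-2) = 48)
-2880 - n(-87 - (-43 - 1*18), v) = -2880 - 1*48 = -2880 - 48 = -2928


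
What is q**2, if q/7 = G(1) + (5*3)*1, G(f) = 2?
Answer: 14161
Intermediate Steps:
q = 119 (q = 7*(2 + (5*3)*1) = 7*(2 + 15*1) = 7*(2 + 15) = 7*17 = 119)
q**2 = 119**2 = 14161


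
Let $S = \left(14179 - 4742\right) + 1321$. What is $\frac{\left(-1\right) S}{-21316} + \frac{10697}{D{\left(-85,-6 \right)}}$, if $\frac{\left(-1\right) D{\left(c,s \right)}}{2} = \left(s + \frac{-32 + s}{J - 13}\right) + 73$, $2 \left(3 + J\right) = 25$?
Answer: $- \frac{198049318}{2904305} \approx -68.192$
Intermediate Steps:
$J = \frac{19}{2}$ ($J = -3 + \frac{1}{2} \cdot 25 = -3 + \frac{25}{2} = \frac{19}{2} \approx 9.5$)
$D{\left(c,s \right)} = - \frac{1150}{7} - \frac{10 s}{7}$ ($D{\left(c,s \right)} = - 2 \left(\left(s + \frac{-32 + s}{\frac{19}{2} - 13}\right) + 73\right) = - 2 \left(\left(s + \frac{-32 + s}{- \frac{7}{2}}\right) + 73\right) = - 2 \left(\left(s + \left(-32 + s\right) \left(- \frac{2}{7}\right)\right) + 73\right) = - 2 \left(\left(s - \left(- \frac{64}{7} + \frac{2 s}{7}\right)\right) + 73\right) = - 2 \left(\left(\frac{64}{7} + \frac{5 s}{7}\right) + 73\right) = - 2 \left(\frac{575}{7} + \frac{5 s}{7}\right) = - \frac{1150}{7} - \frac{10 s}{7}$)
$S = 10758$ ($S = 9437 + 1321 = 10758$)
$\frac{\left(-1\right) S}{-21316} + \frac{10697}{D{\left(-85,-6 \right)}} = \frac{\left(-1\right) 10758}{-21316} + \frac{10697}{- \frac{1150}{7} - - \frac{60}{7}} = \left(-10758\right) \left(- \frac{1}{21316}\right) + \frac{10697}{- \frac{1150}{7} + \frac{60}{7}} = \frac{5379}{10658} + \frac{10697}{- \frac{1090}{7}} = \frac{5379}{10658} + 10697 \left(- \frac{7}{1090}\right) = \frac{5379}{10658} - \frac{74879}{1090} = - \frac{198049318}{2904305}$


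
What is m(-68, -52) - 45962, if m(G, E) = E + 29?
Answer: -45985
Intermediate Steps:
m(G, E) = 29 + E
m(-68, -52) - 45962 = (29 - 52) - 45962 = -23 - 45962 = -45985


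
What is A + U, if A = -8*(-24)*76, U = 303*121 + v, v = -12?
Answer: 51243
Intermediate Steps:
U = 36651 (U = 303*121 - 12 = 36663 - 12 = 36651)
A = 14592 (A = 192*76 = 14592)
A + U = 14592 + 36651 = 51243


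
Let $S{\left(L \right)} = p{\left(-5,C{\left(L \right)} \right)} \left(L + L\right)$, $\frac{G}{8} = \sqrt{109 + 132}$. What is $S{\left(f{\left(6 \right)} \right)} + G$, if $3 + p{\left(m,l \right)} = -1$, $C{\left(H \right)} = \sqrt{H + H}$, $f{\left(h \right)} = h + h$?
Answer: $-96 + 8 \sqrt{241} \approx 28.193$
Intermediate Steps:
$f{\left(h \right)} = 2 h$
$G = 8 \sqrt{241}$ ($G = 8 \sqrt{109 + 132} = 8 \sqrt{241} \approx 124.19$)
$C{\left(H \right)} = \sqrt{2} \sqrt{H}$ ($C{\left(H \right)} = \sqrt{2 H} = \sqrt{2} \sqrt{H}$)
$p{\left(m,l \right)} = -4$ ($p{\left(m,l \right)} = -3 - 1 = -4$)
$S{\left(L \right)} = - 8 L$ ($S{\left(L \right)} = - 4 \left(L + L\right) = - 4 \cdot 2 L = - 8 L$)
$S{\left(f{\left(6 \right)} \right)} + G = - 8 \cdot 2 \cdot 6 + 8 \sqrt{241} = \left(-8\right) 12 + 8 \sqrt{241} = -96 + 8 \sqrt{241}$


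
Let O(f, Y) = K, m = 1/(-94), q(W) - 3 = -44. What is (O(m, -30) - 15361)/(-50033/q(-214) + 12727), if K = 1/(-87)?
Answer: -6849091/6218760 ≈ -1.1014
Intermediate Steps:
K = -1/87 ≈ -0.011494
q(W) = -41 (q(W) = 3 - 44 = -41)
m = -1/94 ≈ -0.010638
O(f, Y) = -1/87
(O(m, -30) - 15361)/(-50033/q(-214) + 12727) = (-1/87 - 15361)/(-50033/(-41) + 12727) = -1336408/(87*(-50033*(-1/41) + 12727)) = -1336408/(87*(50033/41 + 12727)) = -1336408/(87*571840/41) = -1336408/87*41/571840 = -6849091/6218760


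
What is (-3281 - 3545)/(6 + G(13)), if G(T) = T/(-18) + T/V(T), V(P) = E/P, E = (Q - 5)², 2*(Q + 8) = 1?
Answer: -76792500/71543 ≈ -1073.4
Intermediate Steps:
Q = -15/2 (Q = -8 + (½)*1 = -8 + ½ = -15/2 ≈ -7.5000)
E = 625/4 (E = (-15/2 - 5)² = (-25/2)² = 625/4 ≈ 156.25)
V(P) = 625/(4*P)
G(T) = -T/18 + 4*T²/625 (G(T) = T/(-18) + T/((625/(4*T))) = T*(-1/18) + T*(4*T/625) = -T/18 + 4*T²/625)
(-3281 - 3545)/(6 + G(13)) = (-3281 - 3545)/(6 + (1/11250)*13*(-625 + 72*13)) = -6826/(6 + (1/11250)*13*(-625 + 936)) = -6826/(6 + (1/11250)*13*311) = -6826/(6 + 4043/11250) = -6826/71543/11250 = -6826*11250/71543 = -76792500/71543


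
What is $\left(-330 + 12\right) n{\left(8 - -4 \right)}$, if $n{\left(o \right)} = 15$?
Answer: $-4770$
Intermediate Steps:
$\left(-330 + 12\right) n{\left(8 - -4 \right)} = \left(-330 + 12\right) 15 = \left(-318\right) 15 = -4770$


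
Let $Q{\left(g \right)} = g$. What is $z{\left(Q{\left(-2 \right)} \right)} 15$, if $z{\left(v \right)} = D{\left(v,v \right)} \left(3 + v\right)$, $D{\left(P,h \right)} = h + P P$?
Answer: $30$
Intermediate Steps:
$D{\left(P,h \right)} = h + P^{2}$
$z{\left(v \right)} = \left(3 + v\right) \left(v + v^{2}\right)$ ($z{\left(v \right)} = \left(v + v^{2}\right) \left(3 + v\right) = \left(3 + v\right) \left(v + v^{2}\right)$)
$z{\left(Q{\left(-2 \right)} \right)} 15 = - 2 \left(1 - 2\right) \left(3 - 2\right) 15 = \left(-2\right) \left(-1\right) 1 \cdot 15 = 2 \cdot 15 = 30$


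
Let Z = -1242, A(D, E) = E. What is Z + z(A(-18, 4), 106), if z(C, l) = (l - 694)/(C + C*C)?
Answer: -6357/5 ≈ -1271.4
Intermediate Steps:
z(C, l) = (-694 + l)/(C + C²)
Z + z(A(-18, 4), 106) = -1242 + (-694 + 106)/(4*(1 + 4)) = -1242 + (¼)*(-588)/5 = -1242 + (¼)*(⅕)*(-588) = -1242 - 147/5 = -6357/5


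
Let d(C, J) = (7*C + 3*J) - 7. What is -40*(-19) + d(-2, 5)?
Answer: 754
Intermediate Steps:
d(C, J) = -7 + 3*J + 7*C (d(C, J) = (3*J + 7*C) - 7 = -7 + 3*J + 7*C)
-40*(-19) + d(-2, 5) = -40*(-19) + (-7 + 3*5 + 7*(-2)) = 760 + (-7 + 15 - 14) = 760 - 6 = 754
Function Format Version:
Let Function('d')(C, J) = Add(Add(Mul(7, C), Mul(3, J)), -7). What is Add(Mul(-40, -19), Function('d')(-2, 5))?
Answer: 754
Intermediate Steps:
Function('d')(C, J) = Add(-7, Mul(3, J), Mul(7, C)) (Function('d')(C, J) = Add(Add(Mul(3, J), Mul(7, C)), -7) = Add(-7, Mul(3, J), Mul(7, C)))
Add(Mul(-40, -19), Function('d')(-2, 5)) = Add(Mul(-40, -19), Add(-7, Mul(3, 5), Mul(7, -2))) = Add(760, Add(-7, 15, -14)) = Add(760, -6) = 754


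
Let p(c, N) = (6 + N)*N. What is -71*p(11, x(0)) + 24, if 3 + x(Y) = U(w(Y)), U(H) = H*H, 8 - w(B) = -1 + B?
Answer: -465168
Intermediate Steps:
w(B) = 9 - B (w(B) = 8 - (-1 + B) = 8 + (1 - B) = 9 - B)
U(H) = H**2
x(Y) = -3 + (9 - Y)**2
p(c, N) = N*(6 + N)
-71*p(11, x(0)) + 24 = -71*(-3 + (-9 + 0)**2)*(6 + (-3 + (-9 + 0)**2)) + 24 = -71*(-3 + (-9)**2)*(6 + (-3 + (-9)**2)) + 24 = -71*(-3 + 81)*(6 + (-3 + 81)) + 24 = -5538*(6 + 78) + 24 = -5538*84 + 24 = -71*6552 + 24 = -465192 + 24 = -465168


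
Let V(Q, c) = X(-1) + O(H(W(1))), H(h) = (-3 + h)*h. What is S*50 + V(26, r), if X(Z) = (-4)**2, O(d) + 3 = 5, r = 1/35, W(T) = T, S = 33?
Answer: 1668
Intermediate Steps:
H(h) = h*(-3 + h)
r = 1/35 ≈ 0.028571
O(d) = 2 (O(d) = -3 + 5 = 2)
X(Z) = 16
V(Q, c) = 18 (V(Q, c) = 16 + 2 = 18)
S*50 + V(26, r) = 33*50 + 18 = 1650 + 18 = 1668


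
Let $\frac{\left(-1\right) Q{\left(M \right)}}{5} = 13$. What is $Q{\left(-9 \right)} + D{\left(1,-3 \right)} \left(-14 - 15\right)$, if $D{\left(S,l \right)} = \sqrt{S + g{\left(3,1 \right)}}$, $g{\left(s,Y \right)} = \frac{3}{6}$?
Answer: $-65 - \frac{29 \sqrt{6}}{2} \approx -100.52$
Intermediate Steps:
$g{\left(s,Y \right)} = \frac{1}{2}$ ($g{\left(s,Y \right)} = 3 \cdot \frac{1}{6} = \frac{1}{2}$)
$Q{\left(M \right)} = -65$ ($Q{\left(M \right)} = \left(-5\right) 13 = -65$)
$D{\left(S,l \right)} = \sqrt{\frac{1}{2} + S}$ ($D{\left(S,l \right)} = \sqrt{S + \frac{1}{2}} = \sqrt{\frac{1}{2} + S}$)
$Q{\left(-9 \right)} + D{\left(1,-3 \right)} \left(-14 - 15\right) = -65 + \frac{\sqrt{2 + 4 \cdot 1}}{2} \left(-14 - 15\right) = -65 + \frac{\sqrt{2 + 4}}{2} \left(-14 - 15\right) = -65 + \frac{\sqrt{6}}{2} \left(-29\right) = -65 - \frac{29 \sqrt{6}}{2}$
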